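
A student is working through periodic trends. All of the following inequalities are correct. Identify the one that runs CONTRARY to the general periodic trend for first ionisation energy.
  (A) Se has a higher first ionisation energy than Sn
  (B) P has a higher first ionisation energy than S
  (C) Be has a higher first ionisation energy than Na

(B)

The general trend: first ionisation energy increases across a period and decreases down a group.
(A) Se (period 4, group 16) vs Sn (period 5, group 14): the stated order agrees with the simple trend.
(B) P (period 3, group 15) vs S (period 3, group 16): the stated order contradicts the simple trend.
(C) Be (period 2, group 2) vs Na (period 3, group 1): the stated order agrees with the simple trend.
The exception is (B): S (3p⁴) ionizes more easily than half-filled P (3p³) because the paired 3p electron in S is pushed out by e⁻–e⁻ repulsion.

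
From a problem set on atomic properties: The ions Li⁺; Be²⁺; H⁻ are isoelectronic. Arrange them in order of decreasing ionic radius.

H⁻ > Li⁺ > Be²⁺

All of these have 2 electrons, so size is governed by nuclear charge alone: the more protons, the stronger the pull on the same electron cloud, and the smaller the ion.
Nuclear charges: Be²⁺ (Z=4), Li⁺ (Z=3), H⁻ (Z=1).
Largest to smallest: H⁻ > Li⁺ > Be²⁺.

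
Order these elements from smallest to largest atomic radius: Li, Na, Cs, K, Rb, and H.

H is in period 1, group 1; Li is in period 2, group 1; Na is in period 3, group 1; K is in period 4, group 1; Rb is in period 5, group 1; Cs is in period 6, group 1.
Atomic radius shrinks across a period as nuclear charge pulls the same shell inward, and grows down a group as new shells are added.
All are in group 1, so atomic radius increases down the group.
So from smallest to largest: H < Li < Na < K < Rb < Cs.

H < Li < Na < K < Rb < Cs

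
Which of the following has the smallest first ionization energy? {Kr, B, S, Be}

B

Be is in period 2, group 2; B is in period 2, group 13; S is in period 3, group 16; Kr is in period 4, group 18.
Removing the outermost electron gets harder across a period and easier down a group.
Neither a single period nor a single group — weigh both effects.
Be > B: this pair runs against the simple trend — see the exception note.
S > Be: the two effects oppose for this pair; the across-period effect wins (1000 vs 900 kJ/mol).
Kr > S: period and group pull opposite ways; the across-period shift dominates (1351 vs 1000 kJ/mol).
Note the exception: Be has a higher first ionization energy than B, contrary to the simple trend — removing B's lone 2p electron is easier than breaking Be's filled 2s².
Tabulated first ionization energy (kJ/mol): Be 900, B 801, S 1000, Kr 1351.
The smallest first ionization energy among these belongs to B.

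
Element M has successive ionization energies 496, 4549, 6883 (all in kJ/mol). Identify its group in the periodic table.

Group 1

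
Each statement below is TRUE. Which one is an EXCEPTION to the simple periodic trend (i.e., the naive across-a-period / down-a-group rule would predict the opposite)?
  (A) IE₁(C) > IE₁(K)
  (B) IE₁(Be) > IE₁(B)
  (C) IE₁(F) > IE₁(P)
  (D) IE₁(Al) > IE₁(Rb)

The general trend: first ionization energy increases across a period and decreases down a group.
(A) C (period 2, group 14) vs K (period 4, group 1): the stated order agrees with the simple trend.
(B) Be (period 2, group 2) vs B (period 2, group 13): the stated order contradicts the simple trend.
(C) F (period 2, group 17) vs P (period 3, group 15): the stated order agrees with the simple trend.
(D) Al (period 3, group 13) vs Rb (period 5, group 1): the stated order agrees with the simple trend.
The exception is (B): removing B's lone 2p electron is easier than breaking Be's filled 2s².

(B)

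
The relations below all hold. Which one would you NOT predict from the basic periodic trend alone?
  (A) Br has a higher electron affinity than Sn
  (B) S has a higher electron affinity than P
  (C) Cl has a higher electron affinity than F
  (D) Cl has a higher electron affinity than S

(C)

The general trend: electron affinity increases across a period and decreases down a group.
(A) Br (period 4, group 17) vs Sn (period 5, group 14): the stated order agrees with the simple trend.
(B) S (period 3, group 16) vs P (period 3, group 15): the stated order agrees with the simple trend.
(C) Cl (period 3, group 17) vs F (period 2, group 17): the stated order contradicts the simple trend.
(D) Cl (period 3, group 17) vs S (period 3, group 16): the stated order agrees with the simple trend.
The exception is (C): F's small 2p subshell makes the incoming electron feel strong e⁻–e⁻ repulsion, so Cl actually releases more energy on gaining an electron.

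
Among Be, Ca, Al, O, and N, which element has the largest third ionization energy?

Consider each +2 ion: Be²⁺ is the bare [He] core; Ca²⁺ is the bare [Ar] core; Al²⁺ still has 1 valence electron; O²⁺ still has 4 valence electrons; N²⁺ still has 3 valence electrons.
Usually core removal costs more than valence removal, but here the competition is close: a tightly held n=2 valence electron can cost more to remove than an n=3 core electron, so the actual values have to decide it.
Valence configurations: Al²⁺ [Ne]3s¹, O²⁺ [He]2s²2p², N²⁺ [He]2s²2p¹.
The numbers (kJ/mol): Be 14849, Ca 4912, Al 2745, O 5300, N 4578.
Overall IE_3 order: Al < N < Ca < O < Be.

Be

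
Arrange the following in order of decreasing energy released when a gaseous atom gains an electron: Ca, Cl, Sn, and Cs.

Cl is in period 3, group 17; Ca is in period 4, group 2; Sn is in period 5, group 14; Cs is in period 6, group 1.
Atoms with high Z_eff and room in the valence shell (especially the halogens) have the most exothermic electron affinities.
Neither a single period nor a single group — weigh both effects.
Cs > Ca: this pair runs against the simple trend — see the exception note.
Sn > Cs: relative to Cs, both the across-period and down-group shifts push Sn's electron affinity up.
Cl > Sn: relative to Sn, both the across-period and down-group shifts push Cl's electron affinity up.
Note the exception: Cs has a higher electron affinity than Ca, contrary to the simple trend — adding an electron to Ca (ns²) has to open a new, higher-energy np subshell, which is unfavourable.
For reference (kJ/mol): Cl 349, Ca 2, Sn 107, Cs 46.
So from highest to lowest: Cl > Sn > Cs > Ca.

Cl > Sn > Cs > Ca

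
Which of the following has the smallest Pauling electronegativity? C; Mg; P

C is in period 2, group 14; Mg is in period 3, group 2; P is in period 3, group 15.
Smaller atoms with higher effective nuclear charge are more electronegative.
These span different periods and groups, so the two trends combine.
P > Mg: both are in period 3; the period trend gives P the larger value.
C > P: period and group pull opposite ways; the down-group shift dominates (2.55 vs 2.19).
For reference (Pauling): C 2.55, Mg 1.31, P 2.19.
The smallest Pauling electronegativity among these belongs to Mg.

Mg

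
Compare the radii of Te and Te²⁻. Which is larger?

Te²⁻

Forming Te²⁻ adds 2 electrons to Te. More electron–electron repulsion in the same shell, with unchanged nuclear charge, lets the cloud expand.
An anion is larger than its parent atom: Te²⁻ > Te.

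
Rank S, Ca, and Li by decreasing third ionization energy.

Li > Ca > S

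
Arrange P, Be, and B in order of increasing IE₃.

P, B, Be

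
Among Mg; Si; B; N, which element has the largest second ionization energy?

N

IE_2 is the cost of taking one more electron from the +1 cation: Mg⁺ still has 1 valence electron; Si⁺ still has 3 valence electrons; B⁺ still has 2 valence electrons; N⁺ still has 4 valence electrons.
All are still removing valence electrons, so compare the +1 ions as you would atoms: IE_2 generally rises across a period (higher Z_eff) and falls down a group (larger shell), subject to the usual subshell exceptions.
Valence configurations: Mg⁺ [Ne]3s¹, Si⁺ [Ne]3s²3p¹, B⁺ [He]2s², N⁺ [He]2s²2p².
Tabulated IE_2 (kJ/mol): Mg 1451, Si 1577, B 2427, N 2856.
Hence IE_2: Mg < Si < B < N.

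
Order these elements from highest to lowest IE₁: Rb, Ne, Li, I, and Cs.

Ne > I > Li > Rb > Cs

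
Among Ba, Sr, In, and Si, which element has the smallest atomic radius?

Moving right in a period, electrons are added to the same shell under a stronger nuclear pull, so atoms get smaller; moving down, a new shell is opened and atoms get larger.
Here both period and group differ, so the two effects have to be weighed against each other.
In > Si: relative to Si, both the across-period and down-group shifts push In's atomic radius up.
Sr > In: Sr lies to the left of In in period 5, so the across-period effect alone puts Sr larger.
Ba > Sr: Ba sits below Sr in group 2, so the down-group effect alone puts Ba larger.
Tabulated atomic radius (pm): Si 116, Sr 185, In 142, Ba 196.
The smallest atomic radius among these belongs to Si.

Si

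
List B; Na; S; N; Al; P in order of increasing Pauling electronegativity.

B is in period 2, group 13; N is in period 2, group 15; Na is in period 3, group 1; Al is in period 3, group 13; P is in period 3, group 15; S is in period 3, group 16.
EN rises left→right (higher Z_eff, smaller atoms) and falls top→bottom (larger, more shielded atoms).
These span different periods and groups, so the two trends combine.
Al > Na: both are in period 3; the period trend gives Al the larger value.
B > Al: B sits above Al in group 13, so the down-group effect alone puts B higher.
P > B: the two effects oppose for this pair; the across-period effect wins (2.19 vs 2.04).
S > P: both are in period 3; the period trend gives S the larger value.
N > S: period and group pull opposite ways; the down-group shift dominates (3.04 vs 2.58).
Tabulated electronegativity (Pauling): B 2.04, N 3.04, Na 0.93, Al 1.61, P 2.19, S 2.58.
So from lowest to highest: Na < Al < B < P < S < N.

Na < Al < B < P < S < N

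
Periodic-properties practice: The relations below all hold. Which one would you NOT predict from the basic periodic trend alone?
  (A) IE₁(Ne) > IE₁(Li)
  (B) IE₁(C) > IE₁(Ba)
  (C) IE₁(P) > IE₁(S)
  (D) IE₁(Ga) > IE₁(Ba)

(C)

The general trend: first ionisation energy increases across a period and decreases down a group.
(A) Ne (period 2, group 18) vs Li (period 2, group 1): the stated order agrees with the simple trend.
(B) C (period 2, group 14) vs Ba (period 6, group 2): the stated order agrees with the simple trend.
(C) P (period 3, group 15) vs S (period 3, group 16): the stated order contradicts the simple trend.
(D) Ga (period 4, group 13) vs Ba (period 6, group 2): the stated order agrees with the simple trend.
The exception is (C): S (3p⁴) ionizes more easily than half-filled P (3p³) because the paired 3p electron in S is pushed out by e⁻–e⁻ repulsion.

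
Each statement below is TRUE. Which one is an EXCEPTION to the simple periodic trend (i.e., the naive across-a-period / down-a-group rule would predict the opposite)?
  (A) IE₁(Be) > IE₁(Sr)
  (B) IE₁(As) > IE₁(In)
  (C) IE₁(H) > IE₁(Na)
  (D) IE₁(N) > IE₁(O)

The general trend: first ionization energy increases across a period and decreases down a group.
(A) Be (period 2, group 2) vs Sr (period 5, group 2): the stated order agrees with the simple trend.
(B) As (period 4, group 15) vs In (period 5, group 13): the stated order agrees with the simple trend.
(C) H (period 1, group 1) vs Na (period 3, group 1): the stated order agrees with the simple trend.
(D) N (period 2, group 15) vs O (period 2, group 16): the stated order contradicts the simple trend.
The exception is (D): pairing an electron in O's 2p⁴ costs repulsion energy, so O ionizes more easily than half-filled N (2p³).

(D)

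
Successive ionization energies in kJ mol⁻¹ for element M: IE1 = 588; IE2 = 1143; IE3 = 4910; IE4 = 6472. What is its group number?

Look for the largest jump between consecutive ionization energies: IE3/IE2 ≈ 4.3, far larger than any earlier ratio.
That jump marks the point where a core electron is being removed. So the atom has 2 valence electrons.
A main-group element with 2 valence electrons is in group 2.

Group 2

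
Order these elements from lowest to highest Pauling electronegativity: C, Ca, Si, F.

C is in period 2, group 14; F is in period 2, group 17; Si is in period 3, group 14; Ca is in period 4, group 2.
Atoms toward the upper right of the periodic table pull bonding electrons most strongly.
These span different periods and groups, so the two trends combine.
Si > Ca: both effects reinforce here, so Si is clearly the higher of the two.
C > Si: C sits above Si in group 14, so the down-group effect alone puts C higher.
F > C: both are in period 2; the period trend gives F the larger value.
Approximate values (Pauling): C 2.55, F 3.98, Si 1.90, Ca 1.00.
So from lowest to highest: Ca < Si < C < F.

Ca < Si < C < F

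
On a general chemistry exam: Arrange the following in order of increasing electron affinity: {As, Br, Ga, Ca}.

Ca is in period 4, group 2; Ga is in period 4, group 13; As is in period 4, group 15; Br is in period 4, group 17.
Atoms with high Z_eff and room in the valence shell (especially the halogens) have the most exothermic electron affinities.
All lie in period 4, so electron affinity increases left to right.
So from lowest to highest: Ca < Ga < As < Br.

Ca < Ga < As < Br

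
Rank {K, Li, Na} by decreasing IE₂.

Li, Na, K

IE_2 is the cost of taking one more electron from the +1 cation: K⁺ is the bare [Ar] core; Li⁺ is the bare [He] core; Na⁺ is the bare [Ne] core.
All of these are removing an electron from a noble-gas core or deeper; the smaller core (lower principal quantum number) is held far more tightly, and within a period the higher nuclear charge binds the same core more tightly.
Approximate IE_2 values (kJ/mol): K 3052, Li 7298, Na 4562.
Putting it together, IE_2: K < Na < Li.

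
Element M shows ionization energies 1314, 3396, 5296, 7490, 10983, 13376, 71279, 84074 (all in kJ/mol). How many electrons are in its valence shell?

6

Look for the largest jump between consecutive ionization energies: IE7/IE6 ≈ 5.3, far larger than any earlier ratio.
That jump marks the point where a core electron is being removed. So the atom has 6 valence electrons.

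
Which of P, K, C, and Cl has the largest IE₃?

C

After 2 electrons have been removed, what remains? P²⁺ still has 3 valence electrons; K²⁺ is already 1 electron into the core; C²⁺ still has 2 valence electrons; Cl²⁺ still has 5 valence electrons.
Usually core removal costs more than valence removal, but here the competition is close: a tightly held n=2 valence electron can cost more to remove than an n=3 core electron, so the actual values have to decide it.
Valence configurations: P²⁺ [Ne]3s²3p¹, C²⁺ [He]2s², Cl²⁺ [Ne]3s²3p³.
The numbers (kJ/mol): P 2914, K 4420, C 4620, Cl 3822.
Overall IE_3 order: P < Cl < K < C.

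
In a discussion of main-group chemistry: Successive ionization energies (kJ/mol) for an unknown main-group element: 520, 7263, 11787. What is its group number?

Look for the largest jump between consecutive ionization energies: IE2/IE1 ≈ 14.0, far larger than any earlier ratio.
That jump marks the point where a core electron is being removed. So the atom has 1 valence electron.
A main-group element with 1 valence electron is in group 1.

Group 1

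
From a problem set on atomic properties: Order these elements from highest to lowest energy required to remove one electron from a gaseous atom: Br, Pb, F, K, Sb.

F, Br, Sb, Pb, K

F is in period 2, group 17; K is in period 4, group 1; Br is in period 4, group 17; Sb is in period 5, group 15; Pb is in period 6, group 14.
Across a period the outer electron is held more tightly (higher IE₁); down a group it sits in a higher shell, more shielded, and comes off more easily.
Neither a single period nor a single group — weigh both effects.
Pb > K: the two effects oppose for this pair; the across-period effect wins (716 vs 419 kJ/mol).
Sb > Pb: both effects reinforce here, so Sb is clearly the higher of the two.
Br > Sb: relative to Sb, both the across-period and down-group shifts push Br's first ionization energy up.
F > Br: they share group 17; the group trend gives F the larger value.
For reference (kJ/mol): F 1681, K 419, Br 1140, Sb 831, Pb 716.
So from highest to lowest: F > Br > Sb > Pb > K.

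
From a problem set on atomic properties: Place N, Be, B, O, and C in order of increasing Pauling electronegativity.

Be is in period 2, group 2; B is in period 2, group 13; C is in period 2, group 14; N is in period 2, group 15; O is in period 2, group 16.
Smaller atoms with higher effective nuclear charge are more electronegative.
All lie in period 2, so electronegativity increases left to right.
So from lowest to highest: Be < B < C < N < O.

Be, B, C, N, O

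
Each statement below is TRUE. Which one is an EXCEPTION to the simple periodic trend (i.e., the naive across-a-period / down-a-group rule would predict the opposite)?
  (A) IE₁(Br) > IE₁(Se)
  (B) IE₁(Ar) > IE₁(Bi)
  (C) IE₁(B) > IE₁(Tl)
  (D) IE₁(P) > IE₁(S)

The general trend: first ionisation energy increases across a period and decreases down a group.
(A) Br (period 4, group 17) vs Se (period 4, group 16): the stated order agrees with the simple trend.
(B) Ar (period 3, group 18) vs Bi (period 6, group 15): the stated order agrees with the simple trend.
(C) B (period 2, group 13) vs Tl (period 6, group 13): the stated order agrees with the simple trend.
(D) P (period 3, group 15) vs S (period 3, group 16): the stated order contradicts the simple trend.
The exception is (D): S (3p⁴) ionizes more easily than half-filled P (3p³) because the paired 3p electron in S is pushed out by e⁻–e⁻ repulsion.

(D)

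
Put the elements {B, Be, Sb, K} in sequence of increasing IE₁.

K < B < Sb < Be

Be is in period 2, group 2; B is in period 2, group 13; K is in period 4, group 1; Sb is in period 5, group 15.
IE₁ increases left→right with effective nuclear charge and decreases top→bottom as the valence shell moves farther out.
Neither a single period nor a single group — weigh both effects.
B > K: both effects reinforce here, so B is clearly the higher of the two.
Sb > B: period and group pull opposite ways; the across-period shift dominates (831 vs 801 kJ/mol).
Be > Sb: the two effects oppose for this pair; the down-group effect wins (900 vs 831 kJ/mol).
Note the exception: Be has a higher first ionization energy than B, contrary to the simple trend — removing B's lone 2p electron is easier than breaking Be's filled 2s².
Approximate values (kJ/mol): Be 900, B 801, K 419, Sb 831.
So from lowest to highest: K < B < Sb < Be.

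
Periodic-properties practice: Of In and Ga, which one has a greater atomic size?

In

Ga is in period 4, group 13; In is in period 5, group 13.
Radius decreases left→right (rising Z_eff, same n) and increases top→bottom (higher n).
All are in group 13, so atomic radius increases down the group.
So In has the greater atomic size (In > Ga).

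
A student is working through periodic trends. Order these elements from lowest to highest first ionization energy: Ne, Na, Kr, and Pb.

Na < Pb < Kr < Ne

Ne is in period 2, group 18; Na is in period 3, group 1; Kr is in period 4, group 18; Pb is in period 6, group 14.
IE₁ increases left→right with effective nuclear charge and decreases top→bottom as the valence shell moves farther out.
Neither a single period nor a single group — weigh both effects.
Pb > Na: period and group pull opposite ways; the across-period shift dominates (716 vs 496 kJ/mol).
Kr > Pb: relative to Pb, both the across-period and down-group shifts push Kr's first ionization energy up.
Ne > Kr: they share group 18; the group trend gives Ne the larger value.
For reference (kJ/mol): Ne 2081, Na 496, Kr 1351, Pb 716.
So from lowest to highest: Na < Pb < Kr < Ne.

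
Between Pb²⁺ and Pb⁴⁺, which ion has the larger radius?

Both ions have Z = 82 protons, but Pb⁴⁺ has lost more electrons, so its remaining electrons feel a larger effective nuclear charge per electron and are pulled in more tightly.
Higher positive charge → smaller ion, so Pb²⁺ > Pb⁴⁺.

Pb²⁺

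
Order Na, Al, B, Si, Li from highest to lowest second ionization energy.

Li, Na, B, Al, Si

After 1 electron has been removed, what remains? Na⁺ is the bare [Ne] core; Al⁺ still has 2 valence electrons; B⁺ still has 2 valence electrons; Si⁺ still has 3 valence electrons; Li⁺ is the bare [He] core.
Core electrons are held far more tightly than valence electrons, so Na and Li top the IE_2 order.
Valence configurations: Al⁺ [Ne]3s², B⁺ [He]2s², Si⁺ [Ne]3s²3p¹.
Si⁺ loses a lone 3p electron whereas Al⁺ must break into a filled 3s² pair, so IE_2(Al) > IE_2(Si) even though Si has the higher nuclear charge.
Tabulated IE_2 (kJ/mol): Na 4562, Al 1817, B 2427, Si 1577, Li 7298.
Overall IE_2 order: Si < Al < B < Na < Li.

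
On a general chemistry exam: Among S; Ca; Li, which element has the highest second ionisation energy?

After 1 electron has been removed, what remains? S⁺ still has 5 valence electrons; Ca⁺ still has 1 valence electron; Li⁺ is the bare [He] core.
Core electrons are held far more tightly than valence electrons, so Li tops the IE_2 order.
Valence configurations: S⁺ [Ne]3s²3p³, Ca⁺ [Ar]4s¹.
The numbers (kJ/mol): S 2252, Ca 1145, Li 7298.
Hence IE_2: Ca < S < Li.

Li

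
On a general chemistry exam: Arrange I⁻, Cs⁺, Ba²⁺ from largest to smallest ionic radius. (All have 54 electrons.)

I⁻ > Cs⁺ > Ba²⁺

All of these have 54 electrons, so size is governed by nuclear charge alone: the more protons, the stronger the pull on the same electron cloud, and the smaller the ion.
Nuclear charges: Ba²⁺ (Z=56), Cs⁺ (Z=55), I⁻ (Z=53).
Largest to smallest: I⁻ > Cs⁺ > Ba²⁺.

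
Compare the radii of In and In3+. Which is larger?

In

Forming In3+ removes 3 electrons from In. Fewer electrons for the same nuclear charge means less shielding and a higher Z_eff on the remaining electrons, and for main-group metals the entire outer shell is lost.
A cation is smaller than its parent atom: In3+ < In.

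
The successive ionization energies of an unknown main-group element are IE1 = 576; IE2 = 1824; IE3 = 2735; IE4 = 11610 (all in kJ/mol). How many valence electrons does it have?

3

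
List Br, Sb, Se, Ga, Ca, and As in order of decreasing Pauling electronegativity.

Ca is in period 4, group 2; Ga is in period 4, group 13; As is in period 4, group 15; Se is in period 4, group 16; Br is in period 4, group 17; Sb is in period 5, group 15.
Atoms toward the upper right of the periodic table pull bonding electrons most strongly.
Neither a single period nor a single group — weigh both effects.
Ga > Ca: both are in period 4; the period trend gives Ga the larger value.
Sb > Ga: period and group pull opposite ways; the across-period shift dominates (2.05 vs 1.81).
As > Sb: As sits above Sb in group 15, so the down-group effect alone puts As higher.
Se > As: both are in period 4; the period trend gives Se the larger value.
Br > Se: both are in period 4; the period trend gives Br the larger value.
For reference (Pauling): Ca 1.00, Ga 1.81, As 2.18, Se 2.55, Br 2.96, Sb 2.05.
So from highest to lowest: Br > Se > As > Sb > Ga > Ca.

Br, Se, As, Sb, Ga, Ca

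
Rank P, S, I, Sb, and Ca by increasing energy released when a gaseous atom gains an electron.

P is in period 3, group 15; S is in period 3, group 16; Ca is in period 4, group 2; Sb is in period 5, group 15; I is in period 5, group 17.
Atoms with high Z_eff and room in the valence shell (especially the halogens) have the most exothermic electron affinities.
These span different periods and groups, so the two trends combine.
P > Ca: both effects reinforce here, so P is clearly the higher of the two.
Sb > P: this pair runs against the simple trend — see the exception note.
S > Sb: relative to Sb, both the across-period and down-group shifts push S's electron affinity up.
I > S: the two effects oppose for this pair; the across-period effect wins (295 vs 200 kJ/mol).
Note the exception: Sb has a higher electron affinity than P, contrary to the simple trend — both are half-filled np³, but the pairing/repulsion penalty for the added electron shrinks as the p orbitals become larger and more diffuse down the group, and for Sb that outweighs the weaker nuclear attraction.
Approximate values (kJ/mol): P 72, S 200, Ca 2, Sb 103, I 295.
So from lowest to highest: Ca < P < Sb < S < I.

Ca < P < Sb < S < I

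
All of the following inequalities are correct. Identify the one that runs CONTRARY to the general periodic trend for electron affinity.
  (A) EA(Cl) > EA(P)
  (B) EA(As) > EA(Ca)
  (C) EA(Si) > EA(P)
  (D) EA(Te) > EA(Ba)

(C)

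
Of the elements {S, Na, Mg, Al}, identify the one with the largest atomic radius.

Na

Moving right in a period, electrons are added to the same shell under a stronger nuclear pull, so atoms get smaller; moving down, a new shell is opened and atoms get larger.
All lie in period 3, so atomic radius increases right to left.
The largest atomic radius among these belongs to Na.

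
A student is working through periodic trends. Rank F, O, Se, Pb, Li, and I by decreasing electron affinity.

F, I, Se, O, Li, Pb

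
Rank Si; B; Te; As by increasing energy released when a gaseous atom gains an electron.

B < As < Si < Te

B is in period 2, group 13; Si is in period 3, group 14; As is in period 4, group 15; Te is in period 5, group 16.
Atoms with high Z_eff and room in the valence shell (especially the halogens) have the most exothermic electron affinities.
These sit on a diagonal, where the across-period and down-group effects partly cancel.
As > B: the two effects oppose for this pair; the across-period effect wins (78 vs 27 kJ/mol).
Si > As: period and group pull opposite ways; the down-group shift dominates (134 vs 78 kJ/mol).
Te > Si: period and group pull opposite ways; the across-period shift dominates (190 vs 134 kJ/mol).
Tabulated electron affinity (kJ/mol): B 27, Si 134, As 78, Te 190.
So from lowest to highest: B < As < Si < Te.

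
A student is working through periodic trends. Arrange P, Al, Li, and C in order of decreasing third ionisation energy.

Li > C > P > Al

Consider each +2 ion: P²⁺ still has 3 valence electrons; Al²⁺ still has 1 valence electron; Li²⁺ is already 1 electron into the core; C²⁺ still has 2 valence electrons.
Core electrons are held far more tightly than valence electrons, so Li tops the IE_3 order.
Valence configurations: P²⁺ [Ne]3s²3p¹, Al²⁺ [Ne]3s¹, C²⁺ [He]2s².
Approximate IE_3 values (kJ/mol): P 2914, Al 2745, Li 11815, C 4620.
So the third ionization energies run Al < P < C < Li.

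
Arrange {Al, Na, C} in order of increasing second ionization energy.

Al < C < Na

Consider each +1 ion: Al⁺ still has 2 valence electrons; Na⁺ is the bare [Ne] core; C⁺ still has 3 valence electrons.
Breaking into a closed-shell core is much more expensive than removing a leftover valence electron — Na has the largest IE_2 here.
Valence configurations: Al⁺ [Ne]3s², C⁺ [He]2s²2p¹.
The numbers (kJ/mol): Al 1817, Na 4562, C 2353.
Overall IE_2 order: Al < C < Na.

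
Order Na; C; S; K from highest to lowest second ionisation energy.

The second ionization energy removes an electron from the +1 ion. For each element: Na⁺ is the bare [Ne] core; C⁺ still has 3 valence electrons; S⁺ still has 5 valence electrons; K⁺ is the bare [Ar] core.
Pulling an electron out of a noble-gas core costs far more than removing a remaining valence electron, so K and Na sit at the high end of IE_2.
Valence configurations: C⁺ [He]2s²2p¹, S⁺ [Ne]3s²3p³.
Tabulated IE_2 (kJ/mol): Na 4562, C 2353, S 2252, K 3052.
So the second ionization energies run S < C < K < Na.

Na, K, C, S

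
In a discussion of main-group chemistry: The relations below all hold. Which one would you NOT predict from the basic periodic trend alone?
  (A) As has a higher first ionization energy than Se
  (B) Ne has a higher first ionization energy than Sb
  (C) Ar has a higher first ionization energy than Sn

(A)

The general trend: first ionization energy increases across a period and decreases down a group.
(A) As (period 4, group 15) vs Se (period 4, group 16): the stated order contradicts the simple trend.
(B) Ne (period 2, group 18) vs Sb (period 5, group 15): the stated order agrees with the simple trend.
(C) Ar (period 3, group 18) vs Sn (period 5, group 14): the stated order agrees with the simple trend.
The exception is (A): Se (4p⁴) ionizes more easily than half-filled As (4p³).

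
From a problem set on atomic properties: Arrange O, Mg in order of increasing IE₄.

O < Mg

IE_4 is the cost of taking one more electron from the +3 cation: O³⁺ still has 3 valence electrons; Mg³⁺ is already 1 electron into the core.
Pulling an electron out of a noble-gas core costs far more than removing a remaining valence electron, so Mg sits at the high end of IE_4.
Approximate IE_4 values (kJ/mol): O 7469, Mg 10543.
Putting it together, IE_4: O < Mg.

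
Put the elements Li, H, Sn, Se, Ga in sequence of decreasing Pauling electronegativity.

Se > H > Sn > Ga > Li

H is in period 1, group 1; Li is in period 2, group 1; Ga is in period 4, group 13; Se is in period 4, group 16; Sn is in period 5, group 14.
Electronegativity increases across a period and decreases down a group, tracking effective nuclear charge and atomic size.
Here both period and group differ, so the two effects have to be weighed against each other.
Ga > Li: the two effects oppose for this pair; the across-period effect wins (1.81 vs 0.98).
Sn > Ga: period and group pull opposite ways; the across-period shift dominates (1.96 vs 1.81).
H > Sn: the two effects oppose for this pair; the down-group effect wins (2.20 vs 1.96).
Se > H: the two effects oppose for this pair; the across-period effect wins (2.55 vs 2.20).
For reference (Pauling): H 2.20, Li 0.98, Ga 1.81, Se 2.55, Sn 1.96.
So from highest to lowest: Se > H > Sn > Ga > Li.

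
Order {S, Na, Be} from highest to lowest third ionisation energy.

Be > Na > S

The third ionization energy removes an electron from the +2 ion. For each element: S²⁺ still has 4 valence electrons; Na²⁺ is already 1 electron into the core; Be²⁺ is the bare [He] core.
Pulling an electron out of a noble-gas core costs far more than removing a remaining valence electron, so Na and Be sit at the high end of IE_3.
The numbers (kJ/mol): S 3357, Na 6910, Be 14849.
So the third ionization energies run S < Na < Be.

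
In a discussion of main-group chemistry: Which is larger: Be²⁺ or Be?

Be

Forming Be²⁺ removes 2 electrons from Be. Fewer electrons for the same nuclear charge means less shielding and a higher Z_eff on the remaining electrons, and for main-group metals the entire outer shell is lost.
A cation is smaller than its parent atom: Be²⁺ < Be.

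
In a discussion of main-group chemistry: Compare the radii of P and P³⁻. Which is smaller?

P

Forming P³⁻ adds 3 electrons to P. More electron–electron repulsion in the same shell, with unchanged nuclear charge, lets the cloud expand.
An anion is larger than its parent atom: P³⁻ > P.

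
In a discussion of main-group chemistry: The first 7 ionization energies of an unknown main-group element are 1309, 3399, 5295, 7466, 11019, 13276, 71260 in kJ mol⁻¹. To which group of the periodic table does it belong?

Group 16

Look for the largest jump between consecutive ionization energies: IE7/IE6 ≈ 5.4, far larger than any earlier ratio.
That jump marks the point where a core electron is being removed. So the atom has 6 valence electrons.
A main-group element with 6 valence electrons is in group 16.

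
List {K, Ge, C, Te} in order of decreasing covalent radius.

Across a period the added protons contract the valence shell; down a group each new principal shell makes the atom larger.
Here both period and group differ, so the two effects have to be weighed against each other.
Ge > C: they share group 14; the group trend gives Ge the larger value.
Te > Ge: the two effects oppose for this pair; the down-group effect wins (136 vs 121 pm).
K > Te: period and group pull opposite ways; the across-period shift dominates (196 vs 136 pm).
For reference (pm): C 75, K 196, Ge 121, Te 136.
So from largest to smallest: K > Te > Ge > C.

K > Te > Ge > C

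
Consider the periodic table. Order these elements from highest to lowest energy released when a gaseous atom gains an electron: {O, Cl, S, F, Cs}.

Cl > F > S > O > Cs

O is in period 2, group 16; F is in period 2, group 17; S is in period 3, group 16; Cl is in period 3, group 17; Cs is in period 6, group 1.
EA tends to increase across a period and decrease down a group, though the pattern is less regular than for IE or radius.
Here both period and group differ, so the two effects have to be weighed against each other.
O > Cs: both effects reinforce here, so O is clearly the higher of the two.
S > O: this pair runs against the simple trend — see the exception note.
F > S: both effects reinforce here, so F is clearly the higher of the two.
Cl > F: this pair runs against the simple trend — see the exception note.
Note the exception: S has a higher electron affinity than O, contrary to the simple trend — the compact 2p subshell of O repels the added electron more than S's larger 3p does.
Note the exception: Cl has a higher electron affinity than F, contrary to the simple trend — F's small 2p subshell makes the incoming electron feel strong e⁻–e⁻ repulsion, so Cl actually releases more energy on gaining an electron.
Tabulated electron affinity (kJ/mol): O 141, F 328, S 200, Cl 349, Cs 46.
So from highest to lowest: Cl > F > S > O > Cs.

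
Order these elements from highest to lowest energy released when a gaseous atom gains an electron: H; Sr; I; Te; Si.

I > Te > Si > H > Sr

H is in period 1, group 1; Si is in period 3, group 14; Sr is in period 5, group 2; Te is in period 5, group 16; I is in period 5, group 17.
Adding an electron releases more energy for atoms nearer the top right (short of the noble gases).
These span different periods and groups, so the two trends combine.
H > Sr: period and group pull opposite ways; the down-group shift dominates (73 vs 5 kJ/mol).
Si > H: period and group pull opposite ways; the across-period shift dominates (134 vs 73 kJ/mol).
Te > Si: the two effects oppose for this pair; the across-period effect wins (190 vs 134 kJ/mol).
I > Te: both are in period 5; the period trend gives I the larger value.
Tabulated electron affinity (kJ/mol): H 73, Si 134, Sr 5, Te 190, I 295.
So from highest to lowest: I > Te > Si > H > Sr.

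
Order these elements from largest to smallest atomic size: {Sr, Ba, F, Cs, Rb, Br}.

Moving right in a period, electrons are added to the same shell under a stronger nuclear pull, so atoms get smaller; moving down, a new shell is opened and atoms get larger.
These span different periods and groups, so the two trends combine.
Br > F: Br sits below F in group 17, so the down-group effect alone puts Br larger.
Sr > Br: relative to Br, both the across-period and down-group shifts push Sr's atomic radius up.
Ba > Sr: they share group 2; the group trend gives Ba the larger value.
Rb > Ba: period and group pull opposite ways; the across-period shift dominates (210 vs 196 pm).
Cs > Rb: they share group 1; the group trend gives Cs the larger value.
For reference (pm): F 64, Br 114, Rb 210, Sr 185, Cs 232, Ba 196.
So from largest to smallest: Cs > Rb > Ba > Sr > Br > F.

Cs > Rb > Ba > Sr > Br > F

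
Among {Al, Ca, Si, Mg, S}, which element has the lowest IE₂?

Ca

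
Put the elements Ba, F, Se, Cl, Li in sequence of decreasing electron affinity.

Li is in period 2, group 1; F is in period 2, group 17; Cl is in period 3, group 17; Se is in period 4, group 16; Ba is in period 6, group 2.
Atoms with high Z_eff and room in the valence shell (especially the halogens) have the most exothermic electron affinities.
Neither a single period nor a single group — weigh both effects.
Li > Ba: period and group pull opposite ways; the down-group shift dominates (60 vs 14 kJ/mol).
Se > Li: period and group pull opposite ways; the across-period shift dominates (195 vs 60 kJ/mol).
F > Se: relative to Se, both the across-period and down-group shifts push F's electron affinity up.
Cl > F: this pair runs against the simple trend — see the exception note.
Note the exception: Cl has a higher electron affinity than F, contrary to the simple trend — F's small 2p subshell makes the incoming electron feel strong e⁻–e⁻ repulsion, so Cl actually releases more energy on gaining an electron.
Approximate values (kJ/mol): Li 60, F 328, Cl 349, Se 195, Ba 14.
So from highest to lowest: Cl > F > Se > Li > Ba.

Cl > F > Se > Li > Ba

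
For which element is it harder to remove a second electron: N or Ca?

N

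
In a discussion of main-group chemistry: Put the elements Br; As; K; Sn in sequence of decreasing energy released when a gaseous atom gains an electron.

Br > Sn > As > K

K is in period 4, group 1; As is in period 4, group 15; Br is in period 4, group 17; Sn is in period 5, group 14.
Adding an electron releases more energy for atoms nearer the top right (short of the noble gases).
Here both period and group differ, so the two effects have to be weighed against each other.
As > K: As lies to the right of K in period 4, so the across-period effect alone puts As higher.
Sn > As: this pair runs against the simple trend — see the exception note.
Br > Sn: both effects reinforce here, so Br is clearly the higher of the two.
Note the exception: Sn has a higher electron affinity than As, contrary to the simple trend — adding an electron to As's half-filled np³ subshell costs electron-pairing energy.
Tabulated electron affinity (kJ/mol): K 48, As 78, Br 325, Sn 107.
So from highest to lowest: Br > Sn > As > K.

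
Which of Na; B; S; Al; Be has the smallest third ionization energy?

Consider each +2 ion: Na²⁺ is already 1 electron into the core; B²⁺ still has 1 valence electron; S²⁺ still has 4 valence electrons; Al²⁺ still has 1 valence electron; Be²⁺ is the bare [He] core.
Core electrons are held far more tightly than valence electrons, so Na and Be top the IE_3 order.
Valence configurations: B²⁺ [He]2s¹, S²⁺ [Ne]3s²3p², Al²⁺ [Ne]3s¹.
Approximate IE_3 values (kJ/mol): Na 6910, B 3660, S 3357, Al 2745, Be 14849.
So the third ionization energies run Al < S < B < Na < Be.

Al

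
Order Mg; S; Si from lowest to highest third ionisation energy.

Consider each +2 ion: Mg²⁺ is the bare [Ne] core; S²⁺ still has 4 valence electrons; Si²⁺ still has 2 valence electrons.
Core electrons are held far more tightly than valence electrons, so Mg tops the IE_3 order.
Valence configurations: S²⁺ [Ne]3s²3p², Si²⁺ [Ne]3s².
Approximate IE_3 values (kJ/mol): Mg 7733, S 3357, Si 3232.
Putting it together, IE_3: Si < S < Mg.

Si, S, Mg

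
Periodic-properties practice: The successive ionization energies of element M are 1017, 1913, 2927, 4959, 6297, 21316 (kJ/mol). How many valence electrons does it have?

5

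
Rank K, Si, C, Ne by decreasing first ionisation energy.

Ne, C, Si, K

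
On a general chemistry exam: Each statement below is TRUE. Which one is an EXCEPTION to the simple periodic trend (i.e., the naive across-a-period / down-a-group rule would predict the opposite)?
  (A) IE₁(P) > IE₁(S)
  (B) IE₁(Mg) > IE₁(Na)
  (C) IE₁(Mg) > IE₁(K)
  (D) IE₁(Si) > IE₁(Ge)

(A)

The general trend: IE₁ increases across a period and decreases down a group.
(A) P (period 3, group 15) vs S (period 3, group 16): the stated order contradicts the simple trend.
(B) Mg (period 3, group 2) vs Na (period 3, group 1): the stated order agrees with the simple trend.
(C) Mg (period 3, group 2) vs K (period 4, group 1): the stated order agrees with the simple trend.
(D) Si (period 3, group 14) vs Ge (period 4, group 14): the stated order agrees with the simple trend.
The exception is (A): S (3p⁴) ionizes more easily than half-filled P (3p³) because the paired 3p electron in S is pushed out by e⁻–e⁻ repulsion.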